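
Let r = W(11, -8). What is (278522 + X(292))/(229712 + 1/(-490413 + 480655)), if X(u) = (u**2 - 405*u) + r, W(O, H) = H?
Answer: 2395764644/2241529695 ≈ 1.0688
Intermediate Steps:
r = -8
X(u) = -8 + u**2 - 405*u (X(u) = (u**2 - 405*u) - 8 = -8 + u**2 - 405*u)
(278522 + X(292))/(229712 + 1/(-490413 + 480655)) = (278522 + (-8 + 292**2 - 405*292))/(229712 + 1/(-490413 + 480655)) = (278522 + (-8 + 85264 - 118260))/(229712 + 1/(-9758)) = (278522 - 33004)/(229712 - 1/9758) = 245518/(2241529695/9758) = 245518*(9758/2241529695) = 2395764644/2241529695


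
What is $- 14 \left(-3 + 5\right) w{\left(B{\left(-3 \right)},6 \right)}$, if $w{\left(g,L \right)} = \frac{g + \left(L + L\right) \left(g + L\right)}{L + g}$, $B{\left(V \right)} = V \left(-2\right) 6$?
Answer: $-360$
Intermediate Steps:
$B{\left(V \right)} = - 12 V$ ($B{\left(V \right)} = - 2 V 6 = - 12 V$)
$w{\left(g,L \right)} = \frac{g + 2 L \left(L + g\right)}{L + g}$
$- 14 \left(-3 + 5\right) w{\left(B{\left(-3 \right)},6 \right)} = - 14 \left(-3 + 5\right) \frac{\left(-12\right) \left(-3\right) + 2 \cdot 6^{2} + 2 \cdot 6 \left(\left(-12\right) \left(-3\right)\right)}{6 - -36} = \left(-14\right) 2 \frac{36 + 2 \cdot 36 + 2 \cdot 6 \cdot 36}{6 + 36} = - 28 \frac{36 + 72 + 432}{42} = - 28 \cdot \frac{1}{42} \cdot 540 = \left(-28\right) \frac{90}{7} = -360$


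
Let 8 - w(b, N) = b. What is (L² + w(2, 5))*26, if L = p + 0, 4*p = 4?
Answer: 182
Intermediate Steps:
p = 1 (p = (¼)*4 = 1)
w(b, N) = 8 - b
L = 1 (L = 1 + 0 = 1)
(L² + w(2, 5))*26 = (1² + (8 - 1*2))*26 = (1 + (8 - 2))*26 = (1 + 6)*26 = 7*26 = 182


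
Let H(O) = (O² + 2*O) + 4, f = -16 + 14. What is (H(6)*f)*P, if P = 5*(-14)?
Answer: 7280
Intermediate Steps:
f = -2
P = -70
H(O) = 4 + O² + 2*O
(H(6)*f)*P = ((4 + 6² + 2*6)*(-2))*(-70) = ((4 + 36 + 12)*(-2))*(-70) = (52*(-2))*(-70) = -104*(-70) = 7280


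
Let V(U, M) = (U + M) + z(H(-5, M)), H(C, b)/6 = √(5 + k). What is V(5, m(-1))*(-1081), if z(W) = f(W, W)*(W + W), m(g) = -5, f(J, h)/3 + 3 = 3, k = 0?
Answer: 0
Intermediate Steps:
f(J, h) = 0 (f(J, h) = -9 + 3*3 = -9 + 9 = 0)
H(C, b) = 6*√5 (H(C, b) = 6*√(5 + 0) = 6*√5)
z(W) = 0 (z(W) = 0*(W + W) = 0*(2*W) = 0)
V(U, M) = M + U (V(U, M) = (U + M) + 0 = (M + U) + 0 = M + U)
V(5, m(-1))*(-1081) = (-5 + 5)*(-1081) = 0*(-1081) = 0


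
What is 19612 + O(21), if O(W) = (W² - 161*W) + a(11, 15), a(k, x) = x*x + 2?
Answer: 16899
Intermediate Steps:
a(k, x) = 2 + x² (a(k, x) = x² + 2 = 2 + x²)
O(W) = 227 + W² - 161*W (O(W) = (W² - 161*W) + (2 + 15²) = (W² - 161*W) + (2 + 225) = (W² - 161*W) + 227 = 227 + W² - 161*W)
19612 + O(21) = 19612 + (227 + 21² - 161*21) = 19612 + (227 + 441 - 3381) = 19612 - 2713 = 16899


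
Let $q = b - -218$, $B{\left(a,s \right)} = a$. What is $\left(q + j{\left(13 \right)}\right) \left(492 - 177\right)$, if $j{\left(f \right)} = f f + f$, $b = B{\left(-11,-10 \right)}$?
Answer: $122535$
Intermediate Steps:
$b = -11$
$j{\left(f \right)} = f + f^{2}$ ($j{\left(f \right)} = f^{2} + f = f + f^{2}$)
$q = 207$ ($q = -11 - -218 = -11 + 218 = 207$)
$\left(q + j{\left(13 \right)}\right) \left(492 - 177\right) = \left(207 + 13 \left(1 + 13\right)\right) \left(492 - 177\right) = \left(207 + 13 \cdot 14\right) 315 = \left(207 + 182\right) 315 = 389 \cdot 315 = 122535$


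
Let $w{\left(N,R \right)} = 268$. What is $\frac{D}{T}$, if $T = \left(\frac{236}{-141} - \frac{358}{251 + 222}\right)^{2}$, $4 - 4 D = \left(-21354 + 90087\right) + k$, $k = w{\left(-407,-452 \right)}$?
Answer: $- \frac{306895637312253}{105113420944} \approx -2919.7$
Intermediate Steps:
$k = 268$
$D = - \frac{68997}{4}$ ($D = 1 - \frac{\left(-21354 + 90087\right) + 268}{4} = 1 - \frac{68733 + 268}{4} = 1 - \frac{69001}{4} = - \frac{68997}{4} \approx -17249.0$)
$T = \frac{26278355236}{4447956249}$ ($T = \left(236 \left(- \frac{1}{141}\right) - \frac{358}{473}\right)^{2} = \left(- \frac{236}{141} - \frac{358}{473}\right)^{2} = \left(- \frac{162106}{66693}\right)^{2} = \frac{26278355236}{4447956249} \approx 5.908$)
$\frac{D}{T} = - \frac{68997}{4 \cdot \frac{26278355236}{4447956249}} = \left(- \frac{68997}{4}\right) \frac{4447956249}{26278355236} = - \frac{306895637312253}{105113420944}$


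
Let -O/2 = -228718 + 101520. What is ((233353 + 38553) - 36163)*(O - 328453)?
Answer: -17458419351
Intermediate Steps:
O = 254396 (O = -2*(-228718 + 101520) = -2*(-127198) = 254396)
((233353 + 38553) - 36163)*(O - 328453) = ((233353 + 38553) - 36163)*(254396 - 328453) = (271906 - 36163)*(-74057) = 235743*(-74057) = -17458419351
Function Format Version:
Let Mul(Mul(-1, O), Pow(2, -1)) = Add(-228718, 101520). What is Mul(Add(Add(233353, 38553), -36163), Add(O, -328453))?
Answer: -17458419351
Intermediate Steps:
O = 254396 (O = Mul(-2, Add(-228718, 101520)) = Mul(-2, -127198) = 254396)
Mul(Add(Add(233353, 38553), -36163), Add(O, -328453)) = Mul(Add(Add(233353, 38553), -36163), Add(254396, -328453)) = Mul(Add(271906, -36163), -74057) = Mul(235743, -74057) = -17458419351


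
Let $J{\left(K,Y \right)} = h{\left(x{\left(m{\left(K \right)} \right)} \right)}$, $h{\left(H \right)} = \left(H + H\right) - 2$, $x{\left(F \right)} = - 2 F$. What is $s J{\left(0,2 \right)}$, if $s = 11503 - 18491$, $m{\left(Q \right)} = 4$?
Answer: $125784$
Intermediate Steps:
$h{\left(H \right)} = -2 + 2 H$ ($h{\left(H \right)} = 2 H - 2 = -2 + 2 H$)
$J{\left(K,Y \right)} = -18$ ($J{\left(K,Y \right)} = -2 + 2 \left(\left(-2\right) 4\right) = -2 + 2 \left(-8\right) = -2 - 16 = -18$)
$s = -6988$ ($s = 11503 - 18491 = -6988$)
$s J{\left(0,2 \right)} = \left(-6988\right) \left(-18\right) = 125784$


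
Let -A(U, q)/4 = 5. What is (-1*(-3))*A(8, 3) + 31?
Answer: -29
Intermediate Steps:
A(U, q) = -20 (A(U, q) = -4*5 = -20)
(-1*(-3))*A(8, 3) + 31 = -1*(-3)*(-20) + 31 = 3*(-20) + 31 = -60 + 31 = -29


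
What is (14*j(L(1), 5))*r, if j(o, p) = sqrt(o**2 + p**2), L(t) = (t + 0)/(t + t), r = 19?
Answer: 133*sqrt(101) ≈ 1336.6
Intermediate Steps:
L(t) = 1/2 (L(t) = t/((2*t)) = t*(1/(2*t)) = 1/2)
(14*j(L(1), 5))*r = (14*sqrt((1/2)**2 + 5**2))*19 = (14*sqrt(1/4 + 25))*19 = (14*sqrt(101/4))*19 = (14*(sqrt(101)/2))*19 = (7*sqrt(101))*19 = 133*sqrt(101)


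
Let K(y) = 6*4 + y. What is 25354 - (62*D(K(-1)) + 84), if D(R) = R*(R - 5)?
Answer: -398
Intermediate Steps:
K(y) = 24 + y
D(R) = R*(-5 + R)
25354 - (62*D(K(-1)) + 84) = 25354 - (62*((24 - 1)*(-5 + (24 - 1))) + 84) = 25354 - (62*(23*(-5 + 23)) + 84) = 25354 - (62*(23*18) + 84) = 25354 - (62*414 + 84) = 25354 - (25668 + 84) = 25354 - 1*25752 = 25354 - 25752 = -398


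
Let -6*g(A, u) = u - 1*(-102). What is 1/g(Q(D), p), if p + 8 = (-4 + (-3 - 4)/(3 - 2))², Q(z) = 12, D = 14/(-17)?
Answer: -6/215 ≈ -0.027907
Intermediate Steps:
D = -14/17 (D = 14*(-1/17) = -14/17 ≈ -0.82353)
p = 113 (p = -8 + (-4 + (-3 - 4)/(3 - 2))² = -8 + (-4 - 7/1)² = -8 + (-4 - 7*1)² = -8 + (-4 - 7)² = -8 + (-11)² = -8 + 121 = 113)
g(A, u) = -17 - u/6 (g(A, u) = -(u - 1*(-102))/6 = -(u + 102)/6 = -(102 + u)/6 = -17 - u/6)
1/g(Q(D), p) = 1/(-17 - ⅙*113) = 1/(-17 - 113/6) = 1/(-215/6) = -6/215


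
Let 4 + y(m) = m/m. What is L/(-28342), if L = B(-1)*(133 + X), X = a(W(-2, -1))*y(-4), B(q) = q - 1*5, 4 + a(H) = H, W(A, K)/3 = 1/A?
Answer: 897/28342 ≈ 0.031649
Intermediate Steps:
W(A, K) = 3/A
a(H) = -4 + H
B(q) = -5 + q (B(q) = q - 5 = -5 + q)
y(m) = -3 (y(m) = -4 + m/m = -4 + 1 = -3)
X = 33/2 (X = (-4 + 3/(-2))*(-3) = (-4 + 3*(-½))*(-3) = (-4 - 3/2)*(-3) = -11/2*(-3) = 33/2 ≈ 16.500)
L = -897 (L = (-5 - 1)*(133 + 33/2) = -6*299/2 = -897)
L/(-28342) = -897/(-28342) = -897*(-1/28342) = 897/28342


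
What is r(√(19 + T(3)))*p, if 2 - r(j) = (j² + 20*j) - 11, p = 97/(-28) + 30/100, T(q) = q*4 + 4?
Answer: 4873/70 + 443*√35/7 ≈ 444.02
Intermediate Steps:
T(q) = 4 + 4*q (T(q) = 4*q + 4 = 4 + 4*q)
p = -443/140 (p = 97*(-1/28) + 30*(1/100) = -97/28 + 3/10 = -443/140 ≈ -3.1643)
r(j) = 13 - j² - 20*j (r(j) = 2 - ((j² + 20*j) - 11) = 2 - (-11 + j² + 20*j) = 2 + (11 - j² - 20*j) = 13 - j² - 20*j)
r(√(19 + T(3)))*p = (13 - (√(19 + (4 + 4*3)))² - 20*√(19 + (4 + 4*3)))*(-443/140) = (13 - (√(19 + (4 + 12)))² - 20*√(19 + (4 + 12)))*(-443/140) = (13 - (√(19 + 16))² - 20*√(19 + 16))*(-443/140) = (13 - (√35)² - 20*√35)*(-443/140) = (13 - 1*35 - 20*√35)*(-443/140) = (13 - 35 - 20*√35)*(-443/140) = (-22 - 20*√35)*(-443/140) = 4873/70 + 443*√35/7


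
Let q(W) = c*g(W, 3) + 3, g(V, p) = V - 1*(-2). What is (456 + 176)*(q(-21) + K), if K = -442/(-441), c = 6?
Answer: -30657688/441 ≈ -69519.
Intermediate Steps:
g(V, p) = 2 + V (g(V, p) = V + 2 = 2 + V)
q(W) = 15 + 6*W (q(W) = 6*(2 + W) + 3 = (12 + 6*W) + 3 = 15 + 6*W)
K = 442/441 (K = -442*(-1/441) = 442/441 ≈ 1.0023)
(456 + 176)*(q(-21) + K) = (456 + 176)*((15 + 6*(-21)) + 442/441) = 632*((15 - 126) + 442/441) = 632*(-111 + 442/441) = 632*(-48509/441) = -30657688/441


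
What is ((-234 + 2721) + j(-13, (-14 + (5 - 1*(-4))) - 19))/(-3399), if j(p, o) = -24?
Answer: -821/1133 ≈ -0.72462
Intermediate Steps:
((-234 + 2721) + j(-13, (-14 + (5 - 1*(-4))) - 19))/(-3399) = ((-234 + 2721) - 24)/(-3399) = (2487 - 24)*(-1/3399) = 2463*(-1/3399) = -821/1133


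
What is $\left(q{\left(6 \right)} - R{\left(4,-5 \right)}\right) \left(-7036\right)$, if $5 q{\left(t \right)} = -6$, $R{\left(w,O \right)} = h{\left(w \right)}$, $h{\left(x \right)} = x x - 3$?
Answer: $\frac{499556}{5} \approx 99911.0$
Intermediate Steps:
$h{\left(x \right)} = -3 + x^{2}$ ($h{\left(x \right)} = x^{2} - 3 = -3 + x^{2}$)
$R{\left(w,O \right)} = -3 + w^{2}$
$q{\left(t \right)} = - \frac{6}{5}$ ($q{\left(t \right)} = \frac{1}{5} \left(-6\right) = - \frac{6}{5}$)
$\left(q{\left(6 \right)} - R{\left(4,-5 \right)}\right) \left(-7036\right) = \left(- \frac{6}{5} - \left(-3 + 4^{2}\right)\right) \left(-7036\right) = \left(- \frac{6}{5} - \left(-3 + 16\right)\right) \left(-7036\right) = \left(- \frac{6}{5} - 13\right) \left(-7036\right) = \left(- \frac{71}{5}\right) \left(-7036\right) = \frac{499556}{5}$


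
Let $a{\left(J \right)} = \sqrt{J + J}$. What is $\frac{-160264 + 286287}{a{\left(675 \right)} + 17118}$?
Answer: $\frac{39949291}{5426381} - \frac{630115 \sqrt{6}}{97674858} \approx 7.3463$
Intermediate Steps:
$a{\left(J \right)} = \sqrt{2} \sqrt{J}$ ($a{\left(J \right)} = \sqrt{2 J} = \sqrt{2} \sqrt{J}$)
$\frac{-160264 + 286287}{a{\left(675 \right)} + 17118} = \frac{-160264 + 286287}{\sqrt{2} \sqrt{675} + 17118} = \frac{126023}{\sqrt{2} \cdot 15 \sqrt{3} + 17118} = \frac{126023}{15 \sqrt{6} + 17118} = \frac{126023}{17118 + 15 \sqrt{6}}$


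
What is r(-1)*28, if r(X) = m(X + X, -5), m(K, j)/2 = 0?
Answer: 0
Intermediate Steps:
m(K, j) = 0 (m(K, j) = 2*0 = 0)
r(X) = 0
r(-1)*28 = 0*28 = 0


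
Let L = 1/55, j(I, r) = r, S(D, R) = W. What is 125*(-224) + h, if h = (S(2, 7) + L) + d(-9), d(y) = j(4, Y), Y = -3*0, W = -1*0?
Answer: -1539999/55 ≈ -28000.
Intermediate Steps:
W = 0
Y = 0
S(D, R) = 0
d(y) = 0
L = 1/55 ≈ 0.018182
h = 1/55 (h = (0 + 1/55) + 0 = 1/55 + 0 = 1/55 ≈ 0.018182)
125*(-224) + h = 125*(-224) + 1/55 = -28000 + 1/55 = -1539999/55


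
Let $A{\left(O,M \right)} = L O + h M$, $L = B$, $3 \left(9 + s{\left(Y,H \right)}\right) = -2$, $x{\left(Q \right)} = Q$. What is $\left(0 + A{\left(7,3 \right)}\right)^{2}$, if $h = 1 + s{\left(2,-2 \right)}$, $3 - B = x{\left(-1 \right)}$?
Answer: $4$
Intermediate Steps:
$B = 4$ ($B = 3 - -1 = 3 + 1 = 4$)
$s{\left(Y,H \right)} = - \frac{29}{3}$ ($s{\left(Y,H \right)} = -9 + \frac{1}{3} \left(-2\right) = -9 - \frac{2}{3} = - \frac{29}{3}$)
$L = 4$
$h = - \frac{26}{3}$ ($h = 1 - \frac{29}{3} = - \frac{26}{3} \approx -8.6667$)
$A{\left(O,M \right)} = 4 O - \frac{26 M}{3}$
$\left(0 + A{\left(7,3 \right)}\right)^{2} = \left(0 + \left(4 \cdot 7 - 26\right)\right)^{2} = \left(0 + \left(28 - 26\right)\right)^{2} = \left(0 + 2\right)^{2} = 2^{2} = 4$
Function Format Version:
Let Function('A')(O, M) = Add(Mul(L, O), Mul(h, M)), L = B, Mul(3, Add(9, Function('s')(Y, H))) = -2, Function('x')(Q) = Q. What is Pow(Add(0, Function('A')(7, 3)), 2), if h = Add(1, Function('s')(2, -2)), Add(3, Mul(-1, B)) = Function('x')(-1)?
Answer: 4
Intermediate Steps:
B = 4 (B = Add(3, Mul(-1, -1)) = Add(3, 1) = 4)
Function('s')(Y, H) = Rational(-29, 3) (Function('s')(Y, H) = Add(-9, Mul(Rational(1, 3), -2)) = Add(-9, Rational(-2, 3)) = Rational(-29, 3))
L = 4
h = Rational(-26, 3) (h = Add(1, Rational(-29, 3)) = Rational(-26, 3) ≈ -8.6667)
Function('A')(O, M) = Add(Mul(4, O), Mul(Rational(-26, 3), M))
Pow(Add(0, Function('A')(7, 3)), 2) = Pow(Add(0, Add(Mul(4, 7), Mul(Rational(-26, 3), 3))), 2) = Pow(Add(0, Add(28, -26)), 2) = Pow(Add(0, 2), 2) = Pow(2, 2) = 4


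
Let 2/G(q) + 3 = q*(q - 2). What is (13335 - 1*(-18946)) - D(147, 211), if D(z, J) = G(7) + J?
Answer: 513119/16 ≈ 32070.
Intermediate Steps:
G(q) = 2/(-3 + q*(-2 + q)) (G(q) = 2/(-3 + q*(q - 2)) = 2/(-3 + q*(-2 + q)))
D(z, J) = 1/16 + J (D(z, J) = 2/(-3 + 7² - 2*7) + J = 2/(-3 + 49 - 14) + J = 2/32 + J = 2*(1/32) + J = 1/16 + J)
(13335 - 1*(-18946)) - D(147, 211) = (13335 - 1*(-18946)) - (1/16 + 211) = (13335 + 18946) - 1*3377/16 = 32281 - 3377/16 = 513119/16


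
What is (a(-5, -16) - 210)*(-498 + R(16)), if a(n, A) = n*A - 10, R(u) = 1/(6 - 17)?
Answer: 767060/11 ≈ 69733.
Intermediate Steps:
R(u) = -1/11 (R(u) = 1/(-11) = -1/11)
a(n, A) = -10 + A*n (a(n, A) = A*n - 10 = -10 + A*n)
(a(-5, -16) - 210)*(-498 + R(16)) = ((-10 - 16*(-5)) - 210)*(-498 - 1/11) = ((-10 + 80) - 210)*(-5479/11) = (70 - 210)*(-5479/11) = -140*(-5479/11) = 767060/11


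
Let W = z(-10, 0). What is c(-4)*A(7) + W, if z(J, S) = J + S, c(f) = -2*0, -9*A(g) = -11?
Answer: -10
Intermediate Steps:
A(g) = 11/9 (A(g) = -⅑*(-11) = 11/9)
c(f) = 0
W = -10 (W = -10 + 0 = -10)
c(-4)*A(7) + W = 0*(11/9) - 10 = 0 - 10 = -10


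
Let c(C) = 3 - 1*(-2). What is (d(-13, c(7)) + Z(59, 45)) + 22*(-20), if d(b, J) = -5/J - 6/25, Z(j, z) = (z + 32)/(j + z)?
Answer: -1145299/2600 ≈ -440.50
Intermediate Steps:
c(C) = 5 (c(C) = 3 + 2 = 5)
Z(j, z) = (32 + z)/(j + z)
d(b, J) = -6/25 - 5/J (d(b, J) = -5/J - 6*1/25 = -5/J - 6/25 = -6/25 - 5/J)
(d(-13, c(7)) + Z(59, 45)) + 22*(-20) = ((-6/25 - 5/5) + (32 + 45)/(59 + 45)) + 22*(-20) = ((-6/25 - 5*⅕) + 77/104) - 440 = ((-6/25 - 1) + (1/104)*77) - 440 = (-31/25 + 77/104) - 440 = -1299/2600 - 440 = -1145299/2600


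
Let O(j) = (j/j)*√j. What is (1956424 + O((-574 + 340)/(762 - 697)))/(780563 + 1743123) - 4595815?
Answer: -5799196008833/1261843 + 3*I*√10/12618430 ≈ -4.5958e+6 + 7.5182e-7*I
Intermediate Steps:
O(j) = √j (O(j) = 1*√j = √j)
(1956424 + O((-574 + 340)/(762 - 697)))/(780563 + 1743123) - 4595815 = (1956424 + √((-574 + 340)/(762 - 697)))/(780563 + 1743123) - 4595815 = (1956424 + √(-234/65))/2523686 - 4595815 = (1956424 + √(-234*1/65))*(1/2523686) - 4595815 = (1956424 + √(-18/5))*(1/2523686) - 4595815 = (1956424 + 3*I*√10/5)*(1/2523686) - 4595815 = (978212/1261843 + 3*I*√10/12618430) - 4595815 = -5799196008833/1261843 + 3*I*√10/12618430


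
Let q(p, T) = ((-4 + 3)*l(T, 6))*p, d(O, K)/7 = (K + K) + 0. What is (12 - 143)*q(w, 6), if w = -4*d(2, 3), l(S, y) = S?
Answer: -132048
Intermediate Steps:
d(O, K) = 14*K (d(O, K) = 7*((K + K) + 0) = 7*(2*K + 0) = 7*(2*K) = 14*K)
w = -168 (w = -56*3 = -4*42 = -168)
q(p, T) = -T*p (q(p, T) = ((-4 + 3)*T)*p = (-T)*p = -T*p)
(12 - 143)*q(w, 6) = (12 - 143)*(-1*6*(-168)) = -131*1008 = -132048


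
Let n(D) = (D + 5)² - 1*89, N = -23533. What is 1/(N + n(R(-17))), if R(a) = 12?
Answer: -1/23333 ≈ -4.2858e-5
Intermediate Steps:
n(D) = -89 + (5 + D)² (n(D) = (5 + D)² - 89 = -89 + (5 + D)²)
1/(N + n(R(-17))) = 1/(-23533 + (-89 + (5 + 12)²)) = 1/(-23533 + (-89 + 17²)) = 1/(-23533 + (-89 + 289)) = 1/(-23533 + 200) = 1/(-23333) = -1/23333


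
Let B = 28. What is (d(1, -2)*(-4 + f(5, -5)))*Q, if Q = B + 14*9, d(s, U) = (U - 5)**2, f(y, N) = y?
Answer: 7546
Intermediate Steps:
d(s, U) = (-5 + U)**2
Q = 154 (Q = 28 + 14*9 = 28 + 126 = 154)
(d(1, -2)*(-4 + f(5, -5)))*Q = ((-5 - 2)**2*(-4 + 5))*154 = ((-7)**2*1)*154 = (49*1)*154 = 49*154 = 7546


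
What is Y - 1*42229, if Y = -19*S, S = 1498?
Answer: -70691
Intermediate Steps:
Y = -28462 (Y = -19*1498 = -28462)
Y - 1*42229 = -28462 - 1*42229 = -28462 - 42229 = -70691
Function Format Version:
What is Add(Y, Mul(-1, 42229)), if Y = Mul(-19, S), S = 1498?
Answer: -70691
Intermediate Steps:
Y = -28462 (Y = Mul(-19, 1498) = -28462)
Add(Y, Mul(-1, 42229)) = Add(-28462, Mul(-1, 42229)) = Add(-28462, -42229) = -70691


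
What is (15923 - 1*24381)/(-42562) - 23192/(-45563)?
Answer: 686234879/969626203 ≈ 0.70773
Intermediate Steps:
(15923 - 1*24381)/(-42562) - 23192/(-45563) = (15923 - 24381)*(-1/42562) - 23192*(-1/45563) = -8458*(-1/42562) + 23192/45563 = 4229/21281 + 23192/45563 = 686234879/969626203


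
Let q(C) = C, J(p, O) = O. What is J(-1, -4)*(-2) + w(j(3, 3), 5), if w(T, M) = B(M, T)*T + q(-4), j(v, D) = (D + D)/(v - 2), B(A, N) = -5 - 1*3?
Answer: -44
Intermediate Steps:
B(A, N) = -8 (B(A, N) = -5 - 3 = -8)
j(v, D) = 2*D/(-2 + v) (j(v, D) = (2*D)/(-2 + v) = 2*D/(-2 + v))
w(T, M) = -4 - 8*T (w(T, M) = -8*T - 4 = -4 - 8*T)
J(-1, -4)*(-2) + w(j(3, 3), 5) = -4*(-2) + (-4 - 16*3/(-2 + 3)) = 8 + (-4 - 16*3/1) = 8 + (-4 - 16*3) = 8 + (-4 - 8*6) = 8 + (-4 - 48) = 8 - 52 = -44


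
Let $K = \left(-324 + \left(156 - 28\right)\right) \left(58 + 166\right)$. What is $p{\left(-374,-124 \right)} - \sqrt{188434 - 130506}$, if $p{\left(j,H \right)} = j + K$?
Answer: $-44278 - 2 \sqrt{14482} \approx -44519.0$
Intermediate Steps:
$K = -43904$ ($K = \left(-324 + 128\right) 224 = \left(-196\right) 224 = -43904$)
$p{\left(j,H \right)} = -43904 + j$ ($p{\left(j,H \right)} = j - 43904 = -43904 + j$)
$p{\left(-374,-124 \right)} - \sqrt{188434 - 130506} = \left(-43904 - 374\right) - \sqrt{188434 - 130506} = -44278 - \sqrt{57928} = -44278 - 2 \sqrt{14482}$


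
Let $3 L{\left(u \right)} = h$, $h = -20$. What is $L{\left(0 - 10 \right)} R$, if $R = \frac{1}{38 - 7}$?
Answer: $- \frac{20}{93} \approx -0.21505$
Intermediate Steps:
$L{\left(u \right)} = - \frac{20}{3}$ ($L{\left(u \right)} = \frac{1}{3} \left(-20\right) = - \frac{20}{3}$)
$R = \frac{1}{31} \approx 0.032258$
$L{\left(0 - 10 \right)} R = \left(- \frac{20}{3}\right) \frac{1}{31} = - \frac{20}{93}$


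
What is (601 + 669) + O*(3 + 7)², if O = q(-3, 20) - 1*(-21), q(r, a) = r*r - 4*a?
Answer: -3730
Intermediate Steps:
q(r, a) = r² - 4*a
O = -50 (O = ((-3)² - 4*20) - 1*(-21) = (9 - 80) + 21 = -71 + 21 = -50)
(601 + 669) + O*(3 + 7)² = (601 + 669) - 50*(3 + 7)² = 1270 - 50*10² = 1270 - 50*100 = 1270 - 5000 = -3730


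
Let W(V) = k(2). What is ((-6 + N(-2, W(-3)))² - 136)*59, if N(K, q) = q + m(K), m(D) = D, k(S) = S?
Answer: -5900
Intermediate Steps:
W(V) = 2
N(K, q) = K + q (N(K, q) = q + K = K + q)
((-6 + N(-2, W(-3)))² - 136)*59 = ((-6 + (-2 + 2))² - 136)*59 = ((-6 + 0)² - 136)*59 = ((-6)² - 136)*59 = (36 - 136)*59 = -100*59 = -5900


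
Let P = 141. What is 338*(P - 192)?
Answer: -17238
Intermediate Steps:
338*(P - 192) = 338*(141 - 192) = 338*(-51) = -17238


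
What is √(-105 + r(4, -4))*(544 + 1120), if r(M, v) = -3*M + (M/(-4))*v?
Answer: 1664*I*√113 ≈ 17689.0*I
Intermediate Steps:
r(M, v) = -3*M - M*v/4 (r(M, v) = -3*M + (M*(-¼))*v = -3*M + (-M/4)*v = -3*M - M*v/4)
√(-105 + r(4, -4))*(544 + 1120) = √(-105 - ¼*4*(12 - 4))*(544 + 1120) = √(-105 - ¼*4*8)*1664 = √(-105 - 8)*1664 = √(-113)*1664 = (I*√113)*1664 = 1664*I*√113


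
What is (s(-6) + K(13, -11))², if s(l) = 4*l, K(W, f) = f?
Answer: 1225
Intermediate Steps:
(s(-6) + K(13, -11))² = (4*(-6) - 11)² = (-24 - 11)² = (-35)² = 1225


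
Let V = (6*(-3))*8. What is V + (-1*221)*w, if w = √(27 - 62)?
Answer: -144 - 221*I*√35 ≈ -144.0 - 1307.5*I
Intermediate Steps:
V = -144 (V = -18*8 = -144)
w = I*√35 (w = √(-35) = I*√35 ≈ 5.9161*I)
V + (-1*221)*w = -144 + (-1*221)*(I*√35) = -144 - 221*I*√35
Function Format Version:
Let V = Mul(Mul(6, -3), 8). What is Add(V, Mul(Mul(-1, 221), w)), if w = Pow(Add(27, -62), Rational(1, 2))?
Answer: Add(-144, Mul(-221, I, Pow(35, Rational(1, 2)))) ≈ Add(-144.00, Mul(-1307.5, I))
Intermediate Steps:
V = -144 (V = Mul(-18, 8) = -144)
w = Mul(I, Pow(35, Rational(1, 2))) (w = Pow(-35, Rational(1, 2)) = Mul(I, Pow(35, Rational(1, 2))) ≈ Mul(5.9161, I))
Add(V, Mul(Mul(-1, 221), w)) = Add(-144, Mul(Mul(-1, 221), Mul(I, Pow(35, Rational(1, 2))))) = Add(-144, Mul(-221, Mul(I, Pow(35, Rational(1, 2))))) = Add(-144, Mul(-221, I, Pow(35, Rational(1, 2))))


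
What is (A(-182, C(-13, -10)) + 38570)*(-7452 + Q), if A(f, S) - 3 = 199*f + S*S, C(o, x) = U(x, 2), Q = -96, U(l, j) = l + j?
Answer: -18258612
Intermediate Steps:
U(l, j) = j + l
C(o, x) = 2 + x
A(f, S) = 3 + S² + 199*f (A(f, S) = 3 + (199*f + S*S) = 3 + (199*f + S²) = 3 + (S² + 199*f) = 3 + S² + 199*f)
(A(-182, C(-13, -10)) + 38570)*(-7452 + Q) = ((3 + (2 - 10)² + 199*(-182)) + 38570)*(-7452 - 96) = ((3 + (-8)² - 36218) + 38570)*(-7548) = ((3 + 64 - 36218) + 38570)*(-7548) = (-36151 + 38570)*(-7548) = 2419*(-7548) = -18258612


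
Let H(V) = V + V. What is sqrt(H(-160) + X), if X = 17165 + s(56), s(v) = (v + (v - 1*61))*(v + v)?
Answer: sqrt(22557) ≈ 150.19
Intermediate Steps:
H(V) = 2*V
s(v) = 2*v*(-61 + 2*v) (s(v) = (v + (v - 61))*(2*v) = (v + (-61 + v))*(2*v) = (-61 + 2*v)*(2*v) = 2*v*(-61 + 2*v))
X = 22877 (X = 17165 + 2*56*(-61 + 2*56) = 17165 + 2*56*(-61 + 112) = 17165 + 2*56*51 = 17165 + 5712 = 22877)
sqrt(H(-160) + X) = sqrt(2*(-160) + 22877) = sqrt(-320 + 22877) = sqrt(22557)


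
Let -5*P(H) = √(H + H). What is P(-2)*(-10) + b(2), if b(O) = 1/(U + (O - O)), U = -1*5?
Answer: -⅕ + 4*I ≈ -0.2 + 4.0*I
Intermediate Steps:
U = -5
P(H) = -√2*√H/5 (P(H) = -√(H + H)/5 = -√2*√H/5)
b(O) = -⅕ (b(O) = 1/(-5 + (O - O)) = 1/(-5 + 0) = 1/(-5) = -⅕)
P(-2)*(-10) + b(2) = -√2*√(-2)/5*(-10) - ⅕ = -√2*I*√2/5*(-10) - ⅕ = -2*I/5*(-10) - ⅕ = 4*I - ⅕ = -⅕ + 4*I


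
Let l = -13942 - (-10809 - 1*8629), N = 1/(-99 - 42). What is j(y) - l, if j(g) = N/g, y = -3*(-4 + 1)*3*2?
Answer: -41846545/7614 ≈ -5496.0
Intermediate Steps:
y = 54 (y = -(-9)*3*2 = -3*(-9)*2 = 27*2 = 54)
N = -1/141 (N = 1/(-141) = -1/141 ≈ -0.0070922)
l = 5496 (l = -13942 - (-10809 - 8629) = -13942 - 1*(-19438) = -13942 + 19438 = 5496)
j(g) = -1/(141*g)
j(y) - l = -1/141/54 - 1*5496 = -1/141*1/54 - 5496 = -1/7614 - 5496 = -41846545/7614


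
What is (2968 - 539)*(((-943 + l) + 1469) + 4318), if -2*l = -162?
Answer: 11962825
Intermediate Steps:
l = 81 (l = -½*(-162) = 81)
(2968 - 539)*(((-943 + l) + 1469) + 4318) = (2968 - 539)*(((-943 + 81) + 1469) + 4318) = 2429*((-862 + 1469) + 4318) = 2429*(607 + 4318) = 2429*4925 = 11962825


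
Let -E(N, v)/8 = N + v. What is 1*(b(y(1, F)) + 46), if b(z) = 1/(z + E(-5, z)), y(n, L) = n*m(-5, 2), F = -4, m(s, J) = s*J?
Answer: 5061/110 ≈ 46.009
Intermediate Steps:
m(s, J) = J*s
y(n, L) = -10*n (y(n, L) = n*(2*(-5)) = n*(-10) = -10*n)
E(N, v) = -8*N - 8*v (E(N, v) = -8*(N + v) = -8*N - 8*v)
b(z) = 1/(40 - 7*z) (b(z) = 1/(z + (-8*(-5) - 8*z)) = 1/(z + (40 - 8*z)) = 1/(40 - 7*z))
1*(b(y(1, F)) + 46) = 1*(-1/(-40 + 7*(-10*1)) + 46) = 1*(-1/(-40 + 7*(-10)) + 46) = 1*(-1/(-40 - 70) + 46) = 1*(-1/(-110) + 46) = 1*(-1*(-1/110) + 46) = 1*(1/110 + 46) = 1*(5061/110) = 5061/110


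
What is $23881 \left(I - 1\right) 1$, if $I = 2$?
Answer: $23881$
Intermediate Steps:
$23881 \left(I - 1\right) 1 = 23881 \left(2 - 1\right) 1 = 23881 \cdot 1 \cdot 1 = 23881 \cdot 1 = 23881$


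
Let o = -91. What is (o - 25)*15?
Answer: -1740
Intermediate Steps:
(o - 25)*15 = (-91 - 25)*15 = -116*15 = -1740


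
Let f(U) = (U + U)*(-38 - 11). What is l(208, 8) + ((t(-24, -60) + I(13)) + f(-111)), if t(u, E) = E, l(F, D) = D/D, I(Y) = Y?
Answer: 10832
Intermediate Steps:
l(F, D) = 1
f(U) = -98*U (f(U) = (2*U)*(-49) = -98*U)
l(208, 8) + ((t(-24, -60) + I(13)) + f(-111)) = 1 + ((-60 + 13) - 98*(-111)) = 1 + (-47 + 10878) = 1 + 10831 = 10832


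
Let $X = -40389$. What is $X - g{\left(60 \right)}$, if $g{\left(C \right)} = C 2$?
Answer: $-40509$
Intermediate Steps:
$g{\left(C \right)} = 2 C$
$X - g{\left(60 \right)} = -40389 - 2 \cdot 60 = -40389 - 120 = -40509$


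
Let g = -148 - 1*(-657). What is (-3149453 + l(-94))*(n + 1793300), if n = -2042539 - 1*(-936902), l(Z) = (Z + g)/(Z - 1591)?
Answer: -729861951616272/337 ≈ -2.1658e+12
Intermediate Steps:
g = 509 (g = -148 + 657 = 509)
l(Z) = (509 + Z)/(-1591 + Z) (l(Z) = (Z + 509)/(Z - 1591) = (509 + Z)/(-1591 + Z))
n = -1105637 (n = -2042539 + 936902 = -1105637)
(-3149453 + l(-94))*(n + 1793300) = (-3149453 + (509 - 94)/(-1591 - 94))*(-1105637 + 1793300) = (-3149453 + 415/(-1685))*687663 = (-3149453 - 1/1685*415)*687663 = (-3149453 - 83/337)*687663 = -1061365744/337*687663 = -729861951616272/337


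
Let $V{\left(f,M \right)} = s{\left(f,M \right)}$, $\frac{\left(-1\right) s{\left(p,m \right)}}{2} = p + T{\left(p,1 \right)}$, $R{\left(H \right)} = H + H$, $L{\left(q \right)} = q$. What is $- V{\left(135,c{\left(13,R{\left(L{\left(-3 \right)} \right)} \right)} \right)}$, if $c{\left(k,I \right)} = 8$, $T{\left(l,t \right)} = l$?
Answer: $540$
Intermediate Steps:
$R{\left(H \right)} = 2 H$
$s{\left(p,m \right)} = - 4 p$ ($s{\left(p,m \right)} = - 2 \left(p + p\right) = - 2 \cdot 2 p = - 4 p$)
$V{\left(f,M \right)} = - 4 f$
$- V{\left(135,c{\left(13,R{\left(L{\left(-3 \right)} \right)} \right)} \right)} = - \left(-4\right) 135 = \left(-1\right) \left(-540\right) = 540$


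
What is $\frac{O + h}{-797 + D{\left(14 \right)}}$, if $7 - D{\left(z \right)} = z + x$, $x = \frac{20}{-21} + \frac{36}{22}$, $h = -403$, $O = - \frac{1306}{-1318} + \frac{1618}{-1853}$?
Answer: $\frac{56822585127}{113492764507} \approx 0.50067$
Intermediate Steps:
$O = \frac{143747}{1221127}$ ($O = \left(-1306\right) \left(- \frac{1}{1318}\right) + 1618 \left(- \frac{1}{1853}\right) = \frac{653}{659} - \frac{1618}{1853} = \frac{143747}{1221127} \approx 0.11772$)
$x = \frac{158}{231}$ ($x = 20 \left(- \frac{1}{21}\right) + 36 \cdot \frac{1}{22} = - \frac{20}{21} + \frac{18}{11} = \frac{158}{231} \approx 0.68398$)
$D{\left(z \right)} = \frac{1459}{231} - z$ ($D{\left(z \right)} = 7 - \left(z + \frac{158}{231}\right) = 7 - \left(\frac{158}{231} + z\right) = \frac{1459}{231} - z$)
$\frac{O + h}{-797 + D{\left(14 \right)}} = \frac{\frac{143747}{1221127} - 403}{-797 + \left(\frac{1459}{231} - 14\right)} = - \frac{491970434}{1221127 \left(-797 + \left(\frac{1459}{231} - 14\right)\right)} = - \frac{491970434}{1221127 \left(-797 - \frac{1775}{231}\right)} = - \frac{491970434}{1221127 \left(- \frac{185882}{231}\right)} = \left(- \frac{491970434}{1221127}\right) \left(- \frac{231}{185882}\right) = \frac{56822585127}{113492764507}$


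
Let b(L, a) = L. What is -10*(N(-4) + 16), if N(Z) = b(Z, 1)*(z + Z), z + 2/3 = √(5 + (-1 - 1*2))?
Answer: -1040/3 + 40*√2 ≈ -290.10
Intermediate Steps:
z = -⅔ + √2 (z = -⅔ + √(5 + (-1 - 1*2)) = -⅔ + √(5 + (-1 - 2)) = -⅔ + √(5 - 3) = -⅔ + √2 ≈ 0.74755)
N(Z) = Z*(-⅔ + Z + √2) (N(Z) = Z*((-⅔ + √2) + Z) = Z*(-⅔ + Z + √2))
-10*(N(-4) + 16) = -10*((⅓)*(-4)*(-2 + 3*(-4) + 3*√2) + 16) = -10*((⅓)*(-4)*(-2 - 12 + 3*√2) + 16) = -10*((⅓)*(-4)*(-14 + 3*√2) + 16) = -10*((56/3 - 4*√2) + 16) = -10*(104/3 - 4*√2) = -1040/3 + 40*√2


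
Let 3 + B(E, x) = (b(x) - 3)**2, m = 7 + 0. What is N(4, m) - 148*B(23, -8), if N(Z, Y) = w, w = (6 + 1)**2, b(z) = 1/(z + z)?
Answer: -57285/64 ≈ -895.08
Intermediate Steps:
m = 7
b(z) = 1/(2*z)
B(E, x) = -3 + (-3 + 1/(2*x))**2 (B(E, x) = -3 + (1/(2*x) - 3)**2 = -3 + (-3 + 1/(2*x))**2)
w = 49 (w = 7**2 = 49)
N(Z, Y) = 49
N(4, m) - 148*B(23, -8) = 49 - 148*(6 - 3/(-8) + (1/4)/(-8)**2) = 49 - 148*(6 - 3*(-1/8) + (1/4)*(1/64)) = 49 - 148*(6 + 3/8 + 1/256) = 49 - 148*1633/256 = 49 - 60421/64 = -57285/64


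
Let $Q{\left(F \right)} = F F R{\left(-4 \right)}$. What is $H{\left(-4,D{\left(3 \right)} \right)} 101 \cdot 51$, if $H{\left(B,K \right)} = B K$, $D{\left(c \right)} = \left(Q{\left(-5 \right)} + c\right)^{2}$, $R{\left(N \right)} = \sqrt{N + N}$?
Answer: $102834564 - 6181200 i \sqrt{2} \approx 1.0283 \cdot 10^{8} - 8.7415 \cdot 10^{6} i$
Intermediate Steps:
$R{\left(N \right)} = \sqrt{2} \sqrt{N}$ ($R{\left(N \right)} = \sqrt{2 N} = \sqrt{2} \sqrt{N}$)
$Q{\left(F \right)} = 2 i \sqrt{2} F^{2}$ ($Q{\left(F \right)} = F F \sqrt{2} \sqrt{-4} = F^{2} \sqrt{2} \cdot 2 i = F^{2} \cdot 2 i \sqrt{2} = 2 i \sqrt{2} F^{2}$)
$D{\left(c \right)} = \left(c + 50 i \sqrt{2}\right)^{2}$ ($D{\left(c \right)} = \left(2 i \sqrt{2} \left(-5\right)^{2} + c\right)^{2} = \left(2 i \sqrt{2} \cdot 25 + c\right)^{2} = \left(50 i \sqrt{2} + c\right)^{2} = \left(c + 50 i \sqrt{2}\right)^{2}$)
$H{\left(-4,D{\left(3 \right)} \right)} 101 \cdot 51 = - 4 \left(3 + 50 i \sqrt{2}\right)^{2} \cdot 101 \cdot 51 = - 404 \left(3 + 50 i \sqrt{2}\right)^{2} \cdot 51 = - 20604 \left(3 + 50 i \sqrt{2}\right)^{2}$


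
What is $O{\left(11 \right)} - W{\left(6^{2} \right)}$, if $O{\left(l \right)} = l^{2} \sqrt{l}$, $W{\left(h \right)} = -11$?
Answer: $11 + 121 \sqrt{11} \approx 412.31$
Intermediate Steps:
$O{\left(l \right)} = l^{\frac{5}{2}}$
$O{\left(11 \right)} - W{\left(6^{2} \right)} = 11^{\frac{5}{2}} - -11 = 121 \sqrt{11} + 11 = 11 + 121 \sqrt{11}$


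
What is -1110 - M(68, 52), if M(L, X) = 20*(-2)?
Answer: -1070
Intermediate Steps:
M(L, X) = -40
-1110 - M(68, 52) = -1110 - 1*(-40) = -1110 + 40 = -1070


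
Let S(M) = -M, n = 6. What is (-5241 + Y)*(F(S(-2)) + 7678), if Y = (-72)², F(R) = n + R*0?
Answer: -437988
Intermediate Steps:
F(R) = 6 (F(R) = 6 + R*0 = 6 + 0 = 6)
Y = 5184
(-5241 + Y)*(F(S(-2)) + 7678) = (-5241 + 5184)*(6 + 7678) = -57*7684 = -437988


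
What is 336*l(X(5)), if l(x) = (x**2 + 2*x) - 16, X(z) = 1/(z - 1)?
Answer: -5187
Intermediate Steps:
X(z) = 1/(-1 + z)
l(x) = -16 + x**2 + 2*x
336*l(X(5)) = 336*(-16 + (1/(-1 + 5))**2 + 2/(-1 + 5)) = 336*(-16 + (1/4)**2 + 2/4) = 336*(-16 + (1/4)**2 + 2*(1/4)) = 336*(-16 + 1/16 + 1/2) = 336*(-247/16) = -5187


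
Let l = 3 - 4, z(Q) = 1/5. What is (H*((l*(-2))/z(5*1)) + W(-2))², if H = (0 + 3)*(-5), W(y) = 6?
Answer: 20736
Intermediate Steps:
z(Q) = ⅕
l = -1
H = -15 (H = 3*(-5) = -15)
(H*((l*(-2))/z(5*1)) + W(-2))² = (-15*(-1*(-2))/⅕ + 6)² = (-30*5 + 6)² = (-15*10 + 6)² = (-150 + 6)² = (-144)² = 20736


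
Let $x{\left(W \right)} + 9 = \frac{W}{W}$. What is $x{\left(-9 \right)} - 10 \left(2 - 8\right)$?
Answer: $52$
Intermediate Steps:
$x{\left(W \right)} = -8$ ($x{\left(W \right)} = -9 + \frac{W}{W} = -9 + 1 = -8$)
$x{\left(-9 \right)} - 10 \left(2 - 8\right) = -8 - 10 \left(2 - 8\right) = -8 - -60 = -8 + 60 = 52$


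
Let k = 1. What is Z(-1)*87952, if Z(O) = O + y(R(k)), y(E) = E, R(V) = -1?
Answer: -175904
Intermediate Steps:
Z(O) = -1 + O (Z(O) = O - 1 = -1 + O)
Z(-1)*87952 = (-1 - 1)*87952 = -2*87952 = -175904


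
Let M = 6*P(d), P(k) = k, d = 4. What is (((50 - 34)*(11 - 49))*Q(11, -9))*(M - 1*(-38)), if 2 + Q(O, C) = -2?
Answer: 150784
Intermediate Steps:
Q(O, C) = -4 (Q(O, C) = -2 - 2 = -4)
M = 24 (M = 6*4 = 24)
(((50 - 34)*(11 - 49))*Q(11, -9))*(M - 1*(-38)) = (((50 - 34)*(11 - 49))*(-4))*(24 - 1*(-38)) = ((16*(-38))*(-4))*(24 + 38) = -608*(-4)*62 = 2432*62 = 150784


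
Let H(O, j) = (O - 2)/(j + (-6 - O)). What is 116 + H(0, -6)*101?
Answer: 797/6 ≈ 132.83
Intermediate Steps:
H(O, j) = (-2 + O)/(-6 + j - O)
116 + H(0, -6)*101 = 116 + ((2 - 1*0)/(6 + 0 - 1*(-6)))*101 = 116 + ((2 + 0)/(6 + 0 + 6))*101 = 116 + (2/12)*101 = 116 + ((1/12)*2)*101 = 116 + (1/6)*101 = 116 + 101/6 = 797/6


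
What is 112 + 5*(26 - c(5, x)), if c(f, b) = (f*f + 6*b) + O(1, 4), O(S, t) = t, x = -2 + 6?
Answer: -23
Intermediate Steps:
x = 4
c(f, b) = 4 + f² + 6*b (c(f, b) = (f*f + 6*b) + 4 = (f² + 6*b) + 4 = 4 + f² + 6*b)
112 + 5*(26 - c(5, x)) = 112 + 5*(26 - (4 + 5² + 6*4)) = 112 + 5*(26 - (4 + 25 + 24)) = 112 + 5*(26 - 1*53) = 112 + 5*(26 - 53) = 112 + 5*(-27) = 112 - 135 = -23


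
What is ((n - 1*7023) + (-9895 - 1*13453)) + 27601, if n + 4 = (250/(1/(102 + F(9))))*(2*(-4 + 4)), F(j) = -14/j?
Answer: -2774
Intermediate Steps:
n = -4 (n = -4 + (250/(1/(102 - 14/9)))*(2*(-4 + 4)) = -4 + (250/(1/(102 - 14*⅑)))*(2*0) = -4 + (250/(1/(102 - 14/9)))*0 = -4 + (250/(1/(904/9)))*0 = -4 + (250/(9/904))*0 = -4 + (250*(904/9))*0 = -4 + (226000/9)*0 = -4 + 0 = -4)
((n - 1*7023) + (-9895 - 1*13453)) + 27601 = ((-4 - 1*7023) + (-9895 - 1*13453)) + 27601 = ((-4 - 7023) + (-9895 - 13453)) + 27601 = (-7027 - 23348) + 27601 = -30375 + 27601 = -2774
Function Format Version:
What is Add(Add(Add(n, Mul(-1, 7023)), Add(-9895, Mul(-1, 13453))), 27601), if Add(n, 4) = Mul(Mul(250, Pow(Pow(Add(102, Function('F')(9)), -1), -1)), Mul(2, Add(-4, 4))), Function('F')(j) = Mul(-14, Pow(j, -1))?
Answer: -2774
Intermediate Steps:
n = -4 (n = Add(-4, Mul(Mul(250, Pow(Pow(Add(102, Mul(-14, Pow(9, -1))), -1), -1)), Mul(2, Add(-4, 4)))) = Add(-4, Mul(Mul(250, Pow(Pow(Add(102, Mul(-14, Rational(1, 9))), -1), -1)), Mul(2, 0))) = Add(-4, Mul(Mul(250, Pow(Pow(Add(102, Rational(-14, 9)), -1), -1)), 0)) = Add(-4, Mul(Mul(250, Pow(Pow(Rational(904, 9), -1), -1)), 0)) = Add(-4, Mul(Mul(250, Pow(Rational(9, 904), -1)), 0)) = Add(-4, Mul(Mul(250, Rational(904, 9)), 0)) = Add(-4, Mul(Rational(226000, 9), 0)) = Add(-4, 0) = -4)
Add(Add(Add(n, Mul(-1, 7023)), Add(-9895, Mul(-1, 13453))), 27601) = Add(Add(Add(-4, Mul(-1, 7023)), Add(-9895, Mul(-1, 13453))), 27601) = Add(Add(Add(-4, -7023), Add(-9895, -13453)), 27601) = Add(Add(-7027, -23348), 27601) = Add(-30375, 27601) = -2774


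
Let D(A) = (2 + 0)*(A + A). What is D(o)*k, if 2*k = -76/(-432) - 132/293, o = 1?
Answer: -8689/15822 ≈ -0.54917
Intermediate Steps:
k = -8689/63288 (k = (-76/(-432) - 132/293)/2 = (-76*(-1/432) - 132*1/293)/2 = (19/108 - 132/293)/2 = (½)*(-8689/31644) = -8689/63288 ≈ -0.13729)
D(A) = 4*A (D(A) = 2*(2*A) = 4*A)
D(o)*k = (4*1)*(-8689/63288) = 4*(-8689/63288) = -8689/15822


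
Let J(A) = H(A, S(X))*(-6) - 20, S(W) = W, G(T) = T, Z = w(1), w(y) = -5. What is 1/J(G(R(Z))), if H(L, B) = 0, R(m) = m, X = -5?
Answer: -1/20 ≈ -0.050000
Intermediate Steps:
Z = -5
J(A) = -20 (J(A) = 0*(-6) - 20 = 0 - 20 = -20)
1/J(G(R(Z))) = 1/(-20) = -1/20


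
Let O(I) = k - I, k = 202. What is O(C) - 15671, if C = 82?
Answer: -15551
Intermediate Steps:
O(I) = 202 - I
O(C) - 15671 = (202 - 1*82) - 15671 = (202 - 82) - 15671 = 120 - 15671 = -15551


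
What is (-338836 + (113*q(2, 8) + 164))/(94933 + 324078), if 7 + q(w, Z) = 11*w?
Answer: -336977/419011 ≈ -0.80422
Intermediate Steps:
q(w, Z) = -7 + 11*w
(-338836 + (113*q(2, 8) + 164))/(94933 + 324078) = (-338836 + (113*(-7 + 11*2) + 164))/(94933 + 324078) = (-338836 + (113*(-7 + 22) + 164))/419011 = (-338836 + (113*15 + 164))*(1/419011) = (-338836 + (1695 + 164))*(1/419011) = (-338836 + 1859)*(1/419011) = -336977*1/419011 = -336977/419011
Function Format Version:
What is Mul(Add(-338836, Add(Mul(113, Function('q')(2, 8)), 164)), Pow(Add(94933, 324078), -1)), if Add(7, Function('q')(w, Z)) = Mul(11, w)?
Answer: Rational(-336977, 419011) ≈ -0.80422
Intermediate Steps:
Function('q')(w, Z) = Add(-7, Mul(11, w))
Mul(Add(-338836, Add(Mul(113, Function('q')(2, 8)), 164)), Pow(Add(94933, 324078), -1)) = Mul(Add(-338836, Add(Mul(113, Add(-7, Mul(11, 2))), 164)), Pow(Add(94933, 324078), -1)) = Mul(Add(-338836, Add(Mul(113, Add(-7, 22)), 164)), Pow(419011, -1)) = Mul(Add(-338836, Add(Mul(113, 15), 164)), Rational(1, 419011)) = Mul(Add(-338836, Add(1695, 164)), Rational(1, 419011)) = Mul(Add(-338836, 1859), Rational(1, 419011)) = Mul(-336977, Rational(1, 419011)) = Rational(-336977, 419011)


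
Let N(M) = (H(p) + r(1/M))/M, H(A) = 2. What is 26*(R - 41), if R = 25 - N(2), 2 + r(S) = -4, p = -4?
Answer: -364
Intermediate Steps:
r(S) = -6 (r(S) = -2 - 4 = -6)
N(M) = -4/M (N(M) = (2 - 6)/M = -4/M)
R = 27 (R = 25 - (-4)/2 = 25 - 1*(-2) = 25 + 2 = 27)
26*(R - 41) = 26*(27 - 41) = 26*(-14) = -364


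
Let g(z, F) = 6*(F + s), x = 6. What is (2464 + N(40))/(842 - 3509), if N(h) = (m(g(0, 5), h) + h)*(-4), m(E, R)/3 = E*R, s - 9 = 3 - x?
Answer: 9792/889 ≈ 11.015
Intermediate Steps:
s = 6 (s = 9 + (3 - 1*6) = 9 + (3 - 6) = 9 - 3 = 6)
g(z, F) = 36 + 6*F (g(z, F) = 6*(F + 6) = 6*(6 + F) = 36 + 6*F)
m(E, R) = 3*E*R (m(E, R) = 3*(E*R) = 3*E*R)
N(h) = -796*h (N(h) = (3*(36 + 6*5)*h + h)*(-4) = (3*(36 + 30)*h + h)*(-4) = (3*66*h + h)*(-4) = (198*h + h)*(-4) = (199*h)*(-4) = -796*h)
(2464 + N(40))/(842 - 3509) = (2464 - 796*40)/(842 - 3509) = (2464 - 31840)/(-2667) = -29376*(-1/2667) = 9792/889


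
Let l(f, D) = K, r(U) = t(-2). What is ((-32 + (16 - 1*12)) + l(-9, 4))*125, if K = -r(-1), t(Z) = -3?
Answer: -3125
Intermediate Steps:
r(U) = -3
K = 3 (K = -1*(-3) = 3)
l(f, D) = 3
((-32 + (16 - 1*12)) + l(-9, 4))*125 = ((-32 + (16 - 1*12)) + 3)*125 = ((-32 + (16 - 12)) + 3)*125 = ((-32 + 4) + 3)*125 = (-28 + 3)*125 = -25*125 = -3125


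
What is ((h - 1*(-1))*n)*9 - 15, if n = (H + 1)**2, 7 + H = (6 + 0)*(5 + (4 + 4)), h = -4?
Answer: -139983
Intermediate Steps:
H = 71 (H = -7 + (6 + 0)*(5 + (4 + 4)) = -7 + 6*(5 + 8) = -7 + 6*13 = -7 + 78 = 71)
n = 5184 (n = (71 + 1)**2 = 72**2 = 5184)
((h - 1*(-1))*n)*9 - 15 = ((-4 - 1*(-1))*5184)*9 - 15 = ((-4 + 1)*5184)*9 - 15 = -3*5184*9 - 15 = -15552*9 - 15 = -139968 - 15 = -139983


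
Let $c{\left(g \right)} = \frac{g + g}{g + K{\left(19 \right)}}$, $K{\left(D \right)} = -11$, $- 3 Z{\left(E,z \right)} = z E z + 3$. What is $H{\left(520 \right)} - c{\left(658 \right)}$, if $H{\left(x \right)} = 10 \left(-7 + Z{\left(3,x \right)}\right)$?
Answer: $- \frac{1749541076}{647} \approx -2.7041 \cdot 10^{6}$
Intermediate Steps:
$Z{\left(E,z \right)} = -1 - \frac{E z^{2}}{3}$ ($Z{\left(E,z \right)} = - \frac{z E z + 3}{3} = - \frac{E z z + 3}{3} = - \frac{E z^{2} + 3}{3} = - \frac{3 + E z^{2}}{3} = -1 - \frac{E z^{2}}{3}$)
$H{\left(x \right)} = -80 - 10 x^{2}$ ($H{\left(x \right)} = 10 \left(-7 - \left(1 + 1 x^{2}\right)\right) = 10 \left(-7 - \left(1 + x^{2}\right)\right) = 10 \left(-8 - x^{2}\right) = -80 - 10 x^{2}$)
$c{\left(g \right)} = \frac{2 g}{-11 + g}$ ($c{\left(g \right)} = \frac{g + g}{g - 11} = \frac{2 g}{-11 + g}$)
$H{\left(520 \right)} - c{\left(658 \right)} = \left(-80 - 10 \cdot 520^{2}\right) - 2 \cdot 658 \frac{1}{-11 + 658} = \left(-80 - 2704000\right) - 2 \cdot 658 \cdot \frac{1}{647} = -2704080 - \frac{1316}{647} = - \frac{1749541076}{647}$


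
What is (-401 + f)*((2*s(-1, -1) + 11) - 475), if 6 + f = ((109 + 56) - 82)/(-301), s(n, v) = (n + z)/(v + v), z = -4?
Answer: 56268810/301 ≈ 1.8694e+5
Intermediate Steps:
s(n, v) = (-4 + n)/(2*v) (s(n, v) = (n - 4)/(v + v) = (-4 + n)/((2*v)) = (-4 + n)*(1/(2*v)) = (-4 + n)/(2*v))
f = -1889/301 (f = -6 + ((109 + 56) - 82)/(-301) = -6 + (165 - 82)*(-1/301) = -6 + 83*(-1/301) = -6 - 83/301 = -1889/301 ≈ -6.2757)
(-401 + f)*((2*s(-1, -1) + 11) - 475) = (-401 - 1889/301)*((2*((½)*(-4 - 1)/(-1)) + 11) - 475) = -122590*((2*((½)*(-1)*(-5)) + 11) - 475)/301 = -122590*((2*(5/2) + 11) - 475)/301 = -122590*((5 + 11) - 475)/301 = -122590*(16 - 475)/301 = -122590/301*(-459) = 56268810/301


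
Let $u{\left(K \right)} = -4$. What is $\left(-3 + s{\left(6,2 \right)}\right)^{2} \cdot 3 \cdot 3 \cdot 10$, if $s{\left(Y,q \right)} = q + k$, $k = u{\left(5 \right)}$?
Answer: $2250$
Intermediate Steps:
$k = -4$
$s{\left(Y,q \right)} = -4 + q$ ($s{\left(Y,q \right)} = q - 4 = -4 + q$)
$\left(-3 + s{\left(6,2 \right)}\right)^{2} \cdot 3 \cdot 3 \cdot 10 = \left(-3 + \left(-4 + 2\right)\right)^{2} \cdot 3 \cdot 3 \cdot 10 = \left(-3 - 2\right)^{2} \cdot 9 \cdot 10 = \left(-5\right)^{2} \cdot 9 \cdot 10 = 25 \cdot 9 \cdot 10 = 225 \cdot 10 = 2250$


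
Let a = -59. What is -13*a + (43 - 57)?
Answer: 753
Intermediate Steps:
-13*a + (43 - 57) = -13*(-59) + (43 - 57) = 767 - 14 = 753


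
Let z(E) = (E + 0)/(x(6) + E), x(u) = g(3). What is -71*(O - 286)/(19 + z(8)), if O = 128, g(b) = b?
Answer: 123398/217 ≈ 568.65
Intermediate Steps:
x(u) = 3
z(E) = E/(3 + E) (z(E) = (E + 0)/(3 + E) = E/(3 + E))
-71*(O - 286)/(19 + z(8)) = -71*(128 - 286)/(19 + 8/(3 + 8)) = -(-11218)/(19 + 8/11) = -(-11218)/217/11 = -(-11218)*11/217 = -71*(-1738/217) = 123398/217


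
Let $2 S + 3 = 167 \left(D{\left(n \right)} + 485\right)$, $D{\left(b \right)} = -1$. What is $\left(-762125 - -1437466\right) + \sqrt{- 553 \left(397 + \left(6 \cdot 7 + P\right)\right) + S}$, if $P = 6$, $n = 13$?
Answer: $675341 + \frac{3 i \sqrt{91410}}{2} \approx 6.7534 \cdot 10^{5} + 453.51 i$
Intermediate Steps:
$S = \frac{80825}{2}$ ($S = - \frac{3}{2} + \frac{167 \left(-1 + 485\right)}{2} = - \frac{3}{2} + \frac{167 \cdot 484}{2} = - \frac{3}{2} + \frac{1}{2} \cdot 80828 = - \frac{3}{2} + 40414 = \frac{80825}{2} \approx 40413.0$)
$\left(-762125 - -1437466\right) + \sqrt{- 553 \left(397 + \left(6 \cdot 7 + P\right)\right) + S} = \left(-762125 - -1437466\right) + \sqrt{- 553 \left(397 + \left(6 \cdot 7 + 6\right)\right) + \frac{80825}{2}} = \left(-762125 + 1437466\right) + \sqrt{- 553 \left(397 + \left(42 + 6\right)\right) + \frac{80825}{2}} = 675341 + \sqrt{- 553 \left(397 + 48\right) + \frac{80825}{2}} = 675341 + \sqrt{\left(-553\right) 445 + \frac{80825}{2}} = 675341 + \sqrt{-246085 + \frac{80825}{2}} = 675341 + \sqrt{- \frac{411345}{2}} = 675341 + \frac{3 i \sqrt{91410}}{2}$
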